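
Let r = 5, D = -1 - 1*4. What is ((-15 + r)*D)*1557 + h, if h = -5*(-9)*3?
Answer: 77985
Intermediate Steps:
h = 135 (h = 45*3 = 135)
D = -5 (D = -1 - 4 = -5)
((-15 + r)*D)*1557 + h = ((-15 + 5)*(-5))*1557 + 135 = -10*(-5)*1557 + 135 = 50*1557 + 135 = 77850 + 135 = 77985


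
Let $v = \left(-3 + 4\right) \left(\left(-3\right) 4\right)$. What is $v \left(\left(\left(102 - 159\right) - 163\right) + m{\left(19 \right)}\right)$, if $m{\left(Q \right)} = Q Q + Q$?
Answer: $-1920$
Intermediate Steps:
$m{\left(Q \right)} = Q + Q^{2}$ ($m{\left(Q \right)} = Q^{2} + Q = Q + Q^{2}$)
$v = -12$ ($v = 1 \left(-12\right) = -12$)
$v \left(\left(\left(102 - 159\right) - 163\right) + m{\left(19 \right)}\right) = - 12 \left(\left(\left(102 - 159\right) - 163\right) + 19 \left(1 + 19\right)\right) = - 12 \left(\left(-57 - 163\right) + 19 \cdot 20\right) = - 12 \left(-220 + 380\right) = \left(-12\right) 160 = -1920$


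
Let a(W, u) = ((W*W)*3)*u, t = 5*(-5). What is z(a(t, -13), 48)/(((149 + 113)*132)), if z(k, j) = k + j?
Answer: -8109/11528 ≈ -0.70342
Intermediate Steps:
t = -25
a(W, u) = 3*u*W² (a(W, u) = (W²*3)*u = (3*W²)*u = 3*u*W²)
z(k, j) = j + k
z(a(t, -13), 48)/(((149 + 113)*132)) = (48 + 3*(-13)*(-25)²)/(((149 + 113)*132)) = (48 + 3*(-13)*625)/((262*132)) = (48 - 24375)/34584 = -24327*1/34584 = -8109/11528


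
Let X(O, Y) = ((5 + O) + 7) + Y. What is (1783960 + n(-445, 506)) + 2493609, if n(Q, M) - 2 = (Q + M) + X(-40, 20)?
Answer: 4277624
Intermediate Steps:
X(O, Y) = 12 + O + Y (X(O, Y) = (12 + O) + Y = 12 + O + Y)
n(Q, M) = -6 + M + Q (n(Q, M) = 2 + ((Q + M) + (12 - 40 + 20)) = 2 + ((M + Q) - 8) = 2 + (-8 + M + Q) = -6 + M + Q)
(1783960 + n(-445, 506)) + 2493609 = (1783960 + (-6 + 506 - 445)) + 2493609 = (1783960 + 55) + 2493609 = 1784015 + 2493609 = 4277624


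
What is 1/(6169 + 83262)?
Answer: 1/89431 ≈ 1.1182e-5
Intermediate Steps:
1/(6169 + 83262) = 1/89431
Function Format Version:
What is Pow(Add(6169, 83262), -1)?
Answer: Rational(1, 89431) ≈ 1.1182e-5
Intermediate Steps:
Pow(Add(6169, 83262), -1) = Pow(89431, -1) = Rational(1, 89431)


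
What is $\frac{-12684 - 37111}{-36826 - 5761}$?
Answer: $\frac{49795}{42587} \approx 1.1693$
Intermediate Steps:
$\frac{-12684 - 37111}{-36826 - 5761} = - \frac{49795}{-42587} = \left(-49795\right) \left(- \frac{1}{42587}\right) = \frac{49795}{42587}$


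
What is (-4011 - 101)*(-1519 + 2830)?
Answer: -5390832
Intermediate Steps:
(-4011 - 101)*(-1519 + 2830) = -4112*1311 = -5390832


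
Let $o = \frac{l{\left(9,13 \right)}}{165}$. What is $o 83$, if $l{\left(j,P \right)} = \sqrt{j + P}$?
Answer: $\frac{83 \sqrt{22}}{165} \approx 2.3594$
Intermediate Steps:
$l{\left(j,P \right)} = \sqrt{P + j}$
$o = \frac{\sqrt{22}}{165}$ ($o = \frac{\sqrt{13 + 9}}{165} = \sqrt{22} \cdot \frac{1}{165} = \frac{\sqrt{22}}{165} \approx 0.028427$)
$o 83 = \frac{\sqrt{22}}{165} \cdot 83 = \frac{83 \sqrt{22}}{165}$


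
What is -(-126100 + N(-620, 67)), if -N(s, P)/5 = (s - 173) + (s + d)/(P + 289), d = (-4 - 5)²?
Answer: 43477365/356 ≈ 1.2213e+5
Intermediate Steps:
d = 81 (d = (-9)² = 81)
N(s, P) = 865 - 5*s - 5*(81 + s)/(289 + P) (N(s, P) = -5*((s - 173) + (s + 81)/(P + 289)) = -5*((-173 + s) + (81 + s)/(289 + P)) = -5*(-173 + s + (81 + s)/(289 + P)) = 865 - 5*s - 5*(81 + s)/(289 + P))
-(-126100 + N(-620, 67)) = -(-126100 + 5*(49916 - 290*(-620) + 173*67 - 1*67*(-620))/(289 + 67)) = -(-126100 + 5*(49916 + 179800 + 11591 + 41540)/356) = -(-126100 + 5*(1/356)*282847) = -(-126100 + 1414235/356) = -1*(-43477365/356) = 43477365/356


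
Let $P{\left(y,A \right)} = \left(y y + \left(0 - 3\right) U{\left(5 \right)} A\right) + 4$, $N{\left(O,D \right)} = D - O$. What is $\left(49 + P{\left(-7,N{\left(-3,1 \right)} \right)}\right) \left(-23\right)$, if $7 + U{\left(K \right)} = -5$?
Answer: $-5658$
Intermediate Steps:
$U{\left(K \right)} = -12$ ($U{\left(K \right)} = -7 - 5 = -12$)
$P{\left(y,A \right)} = 4 + y^{2} + 36 A$ ($P{\left(y,A \right)} = \left(y y + \left(0 - 3\right) \left(-12\right) A\right) + 4 = \left(y^{2} + \left(-3\right) \left(-12\right) A\right) + 4 = \left(y^{2} + 36 A\right) + 4 = 4 + y^{2} + 36 A$)
$\left(49 + P{\left(-7,N{\left(-3,1 \right)} \right)}\right) \left(-23\right) = \left(49 + \left(4 + \left(-7\right)^{2} + 36 \left(1 - -3\right)\right)\right) \left(-23\right) = \left(49 + \left(4 + 49 + 36 \left(1 + 3\right)\right)\right) \left(-23\right) = \left(49 + \left(4 + 49 + 36 \cdot 4\right)\right) \left(-23\right) = \left(49 + \left(4 + 49 + 144\right)\right) \left(-23\right) = \left(49 + 197\right) \left(-23\right) = 246 \left(-23\right) = -5658$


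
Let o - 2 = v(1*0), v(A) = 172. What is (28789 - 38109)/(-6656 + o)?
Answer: 4660/3241 ≈ 1.4378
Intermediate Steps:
o = 174 (o = 2 + 172 = 174)
(28789 - 38109)/(-6656 + o) = (28789 - 38109)/(-6656 + 174) = -9320/(-6482) = -9320*(-1/6482) = 4660/3241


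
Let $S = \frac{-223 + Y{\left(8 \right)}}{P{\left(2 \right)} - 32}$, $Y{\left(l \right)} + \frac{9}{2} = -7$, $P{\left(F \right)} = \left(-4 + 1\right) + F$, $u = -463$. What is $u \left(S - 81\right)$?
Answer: $\frac{2258051}{66} \approx 34213.0$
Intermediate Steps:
$P{\left(F \right)} = -3 + F$
$Y{\left(l \right)} = - \frac{23}{2}$ ($Y{\left(l \right)} = - \frac{9}{2} - 7 = - \frac{23}{2}$)
$S = \frac{469}{66}$ ($S = \frac{-223 - \frac{23}{2}}{\left(-3 + 2\right) - 32} = - \frac{469}{2 \left(-1 - 32\right)} = - \frac{469}{2 \left(-33\right)} = \left(- \frac{469}{2}\right) \left(- \frac{1}{33}\right) = \frac{469}{66} \approx 7.1061$)
$u \left(S - 81\right) = - 463 \left(\frac{469}{66} - 81\right) = \left(-463\right) \left(- \frac{4877}{66}\right) = \frac{2258051}{66}$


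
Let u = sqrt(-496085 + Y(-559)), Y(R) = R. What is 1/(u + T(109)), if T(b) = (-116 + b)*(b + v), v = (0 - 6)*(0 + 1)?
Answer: -721/1016485 - 2*I*sqrt(124161)/1016485 ≈ -0.00070931 - 0.0006933*I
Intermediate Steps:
v = -6 (v = -6*1 = -6)
u = 2*I*sqrt(124161) (u = sqrt(-496085 - 559) = sqrt(-496644) = 2*I*sqrt(124161) ≈ 704.73*I)
T(b) = (-116 + b)*(-6 + b) (T(b) = (-116 + b)*(b - 6) = (-116 + b)*(-6 + b))
1/(u + T(109)) = 1/(2*I*sqrt(124161) + (696 + 109**2 - 122*109)) = 1/(2*I*sqrt(124161) + (696 + 11881 - 13298)) = 1/(2*I*sqrt(124161) - 721) = 1/(-721 + 2*I*sqrt(124161))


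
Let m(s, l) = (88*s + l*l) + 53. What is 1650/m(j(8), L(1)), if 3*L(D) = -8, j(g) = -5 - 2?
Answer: -14850/5003 ≈ -2.9682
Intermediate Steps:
j(g) = -7
L(D) = -8/3 (L(D) = (⅓)*(-8) = -8/3)
m(s, l) = 53 + l² + 88*s (m(s, l) = (88*s + l²) + 53 = (l² + 88*s) + 53 = 53 + l² + 88*s)
1650/m(j(8), L(1)) = 1650/(53 + (-8/3)² + 88*(-7)) = 1650/(53 + 64/9 - 616) = 1650/(-5003/9) = 1650*(-9/5003) = -14850/5003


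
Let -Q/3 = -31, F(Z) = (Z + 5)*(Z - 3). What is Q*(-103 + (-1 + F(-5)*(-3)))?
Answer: -9672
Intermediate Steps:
F(Z) = (-3 + Z)*(5 + Z) (F(Z) = (5 + Z)*(-3 + Z) = (-3 + Z)*(5 + Z))
Q = 93 (Q = -3*(-31) = 93)
Q*(-103 + (-1 + F(-5)*(-3))) = 93*(-103 + (-1 + (-15 + (-5)**2 + 2*(-5))*(-3))) = 93*(-103 + (-1 + (-15 + 25 - 10)*(-3))) = 93*(-103 + (-1 + 0*(-3))) = 93*(-103 + (-1 + 0)) = 93*(-103 - 1) = 93*(-104) = -9672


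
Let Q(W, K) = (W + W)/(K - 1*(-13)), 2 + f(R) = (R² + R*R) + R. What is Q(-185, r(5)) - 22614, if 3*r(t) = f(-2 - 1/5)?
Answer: -12587259/556 ≈ -22639.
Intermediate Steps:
f(R) = -2 + R + 2*R² (f(R) = -2 + ((R² + R*R) + R) = -2 + ((R² + R²) + R) = -2 + (2*R² + R) = -2 + (R + 2*R²) = -2 + R + 2*R²)
r(t) = 137/75 (r(t) = (-2 + (-2 - 1/5) + 2*(-2 - 1/5)²)/3 = (-2 + (-2 - 1*⅕) + 2*(-2 - 1*⅕)²)/3 = (-2 + (-2 - ⅕) + 2*(-2 - ⅕)²)/3 = (-2 - 11/5 + 2*(-11/5)²)/3 = (-2 - 11/5 + 2*(121/25))/3 = (-2 - 11/5 + 242/25)/3 = (⅓)*(137/25) = 137/75)
Q(W, K) = 2*W/(13 + K) (Q(W, K) = (2*W)/(K + 13) = (2*W)/(13 + K) = 2*W/(13 + K))
Q(-185, r(5)) - 22614 = 2*(-185)/(13 + 137/75) - 22614 = 2*(-185)/(1112/75) - 22614 = 2*(-185)*(75/1112) - 22614 = -13875/556 - 22614 = -12587259/556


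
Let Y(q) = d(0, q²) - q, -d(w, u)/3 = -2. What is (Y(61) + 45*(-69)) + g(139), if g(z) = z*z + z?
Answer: 16300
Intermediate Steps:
d(w, u) = 6 (d(w, u) = -3*(-2) = 6)
Y(q) = 6 - q
g(z) = z + z² (g(z) = z² + z = z + z²)
(Y(61) + 45*(-69)) + g(139) = ((6 - 1*61) + 45*(-69)) + 139*(1 + 139) = ((6 - 61) - 3105) + 139*140 = (-55 - 3105) + 19460 = -3160 + 19460 = 16300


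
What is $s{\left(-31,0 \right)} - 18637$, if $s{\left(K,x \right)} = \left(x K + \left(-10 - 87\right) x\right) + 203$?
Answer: $-18434$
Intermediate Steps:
$s{\left(K,x \right)} = 203 - 97 x + K x$ ($s{\left(K,x \right)} = \left(K x - 97 x\right) + 203 = \left(- 97 x + K x\right) + 203 = 203 - 97 x + K x$)
$s{\left(-31,0 \right)} - 18637 = \left(203 - 0 - 0\right) - 18637 = \left(203 + 0 + 0\right) - 18637 = 203 - 18637 = -18434$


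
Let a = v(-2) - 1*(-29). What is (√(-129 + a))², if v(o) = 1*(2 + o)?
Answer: -100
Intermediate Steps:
v(o) = 2 + o
a = 29 (a = (2 - 2) - 1*(-29) = 0 + 29 = 29)
(√(-129 + a))² = (√(-129 + 29))² = (√(-100))² = (10*I)² = -100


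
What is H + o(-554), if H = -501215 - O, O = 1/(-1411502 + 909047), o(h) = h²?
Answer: -97626504044/502455 ≈ -1.9430e+5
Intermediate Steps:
O = -1/502455 (O = 1/(-502455) = -1/502455 ≈ -1.9902e-6)
H = -251837982824/502455 (H = -501215 - 1*(-1/502455) = -501215 + 1/502455 = -251837982824/502455 ≈ -5.0122e+5)
H + o(-554) = -251837982824/502455 + (-554)² = -251837982824/502455 + 306916 = -97626504044/502455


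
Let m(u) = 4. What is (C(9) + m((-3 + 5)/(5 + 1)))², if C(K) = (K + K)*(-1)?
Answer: 196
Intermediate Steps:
C(K) = -2*K (C(K) = (2*K)*(-1) = -2*K)
(C(9) + m((-3 + 5)/(5 + 1)))² = (-2*9 + 4)² = (-18 + 4)² = (-14)² = 196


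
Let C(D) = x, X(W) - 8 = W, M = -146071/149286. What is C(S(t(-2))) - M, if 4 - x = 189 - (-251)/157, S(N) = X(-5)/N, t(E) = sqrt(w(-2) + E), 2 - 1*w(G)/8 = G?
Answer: -4350549509/23437902 ≈ -185.62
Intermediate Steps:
w(G) = 16 - 8*G
M = -146071/149286 (M = -146071*1/149286 = -146071/149286 ≈ -0.97846)
t(E) = sqrt(32 + E) (t(E) = sqrt((16 - 8*(-2)) + E) = sqrt((16 + 16) + E) = sqrt(32 + E))
X(W) = 8 + W
S(N) = 3/N (S(N) = (8 - 5)/N = 3/N)
x = -29296/157 (x = 4 - (189 - (-251)/157) = 4 - (189 - 1*(-251/157)) = 4 - (189 + 251/157) = 4 - 1*29924/157 = 4 - 29924/157 = -29296/157 ≈ -186.60)
C(D) = -29296/157
C(S(t(-2))) - M = -29296/157 - 1*(-146071/149286) = -29296/157 + 146071/149286 = -4350549509/23437902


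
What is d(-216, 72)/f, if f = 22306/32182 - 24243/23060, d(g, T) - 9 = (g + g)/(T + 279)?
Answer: -37476904460/1727777129 ≈ -21.691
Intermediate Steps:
d(g, T) = 9 + 2*g/(279 + T) (d(g, T) = 9 + (g + g)/(T + 279) = 9 + (2*g)/(279 + T) = 9 + 2*g/(279 + T))
f = -132905933/371058460 (f = 22306*(1/32182) - 24243*1/23060 = 11153/16091 - 24243/23060 = -132905933/371058460 ≈ -0.35818)
d(-216, 72)/f = ((2511 + 2*(-216) + 9*72)/(279 + 72))/(-132905933/371058460) = ((2511 - 432 + 648)/351)*(-371058460/132905933) = ((1/351)*2727)*(-371058460/132905933) = (101/13)*(-371058460/132905933) = -37476904460/1727777129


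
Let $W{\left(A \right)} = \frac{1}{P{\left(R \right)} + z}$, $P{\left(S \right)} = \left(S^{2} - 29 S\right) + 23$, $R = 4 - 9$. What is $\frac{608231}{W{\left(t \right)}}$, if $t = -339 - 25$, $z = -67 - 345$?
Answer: $-133202589$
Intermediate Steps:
$z = -412$
$R = -5$
$P{\left(S \right)} = 23 + S^{2} - 29 S$
$t = -364$ ($t = -339 - 25 = -364$)
$W{\left(A \right)} = - \frac{1}{219}$ ($W{\left(A \right)} = \frac{1}{\left(23 + \left(-5\right)^{2} - -145\right) - 412} = \frac{1}{\left(23 + 25 + 145\right) - 412} = \frac{1}{193 - 412} = \frac{1}{-219} = - \frac{1}{219}$)
$\frac{608231}{W{\left(t \right)}} = \frac{608231}{- \frac{1}{219}} = 608231 \left(-219\right) = -133202589$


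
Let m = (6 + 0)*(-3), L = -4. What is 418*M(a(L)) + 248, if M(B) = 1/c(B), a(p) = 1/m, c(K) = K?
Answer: -7276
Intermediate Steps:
m = -18 (m = 6*(-3) = -18)
a(p) = -1/18 (a(p) = 1/(-18) = -1/18)
M(B) = 1/B
418*M(a(L)) + 248 = 418/(-1/18) + 248 = 418*(-18) + 248 = -7524 + 248 = -7276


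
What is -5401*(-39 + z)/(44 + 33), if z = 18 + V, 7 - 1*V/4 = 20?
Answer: 35843/7 ≈ 5120.4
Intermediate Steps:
V = -52 (V = 28 - 4*20 = 28 - 80 = -52)
z = -34 (z = 18 - 52 = -34)
-5401*(-39 + z)/(44 + 33) = -5401*(-39 - 34)/(44 + 33) = -(-394273)/77 = -5401*(-73/77) = 35843/7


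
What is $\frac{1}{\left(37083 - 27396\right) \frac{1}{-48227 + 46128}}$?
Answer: $- \frac{2099}{9687} \approx -0.21668$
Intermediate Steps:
$\frac{1}{\left(37083 - 27396\right) \frac{1}{-48227 + 46128}} = \frac{1}{9687 \frac{1}{-2099}} = \frac{1}{9687 \left(- \frac{1}{2099}\right)} = \frac{1}{- \frac{9687}{2099}} = - \frac{2099}{9687}$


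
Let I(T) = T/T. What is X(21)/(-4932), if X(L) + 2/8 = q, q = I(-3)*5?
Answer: -19/19728 ≈ -0.00096310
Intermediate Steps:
I(T) = 1
q = 5 (q = 1*5 = 5)
X(L) = 19/4 (X(L) = -1/4 + 5 = 19/4)
X(21)/(-4932) = (19/4)/(-4932) = (19/4)*(-1/4932) = -19/19728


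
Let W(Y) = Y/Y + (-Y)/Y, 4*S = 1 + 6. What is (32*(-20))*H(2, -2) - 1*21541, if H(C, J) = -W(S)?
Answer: -21541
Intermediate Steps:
S = 7/4 (S = (1 + 6)/4 = (¼)*7 = 7/4 ≈ 1.7500)
W(Y) = 0 (W(Y) = 1 - 1 = 0)
H(C, J) = 0 (H(C, J) = -1*0 = 0)
(32*(-20))*H(2, -2) - 1*21541 = (32*(-20))*0 - 1*21541 = -640*0 - 21541 = 0 - 21541 = -21541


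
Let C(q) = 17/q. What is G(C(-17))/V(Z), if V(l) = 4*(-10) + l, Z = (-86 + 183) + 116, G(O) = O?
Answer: -1/173 ≈ -0.0057803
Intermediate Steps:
Z = 213 (Z = 97 + 116 = 213)
V(l) = -40 + l
G(C(-17))/V(Z) = (17/(-17))/(-40 + 213) = (17*(-1/17))/173 = -1*1/173 = -1/173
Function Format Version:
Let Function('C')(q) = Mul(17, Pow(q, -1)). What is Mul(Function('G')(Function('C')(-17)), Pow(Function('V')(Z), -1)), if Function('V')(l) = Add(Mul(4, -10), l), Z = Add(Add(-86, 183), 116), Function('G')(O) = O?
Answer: Rational(-1, 173) ≈ -0.0057803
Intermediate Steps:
Z = 213 (Z = Add(97, 116) = 213)
Function('V')(l) = Add(-40, l)
Mul(Function('G')(Function('C')(-17)), Pow(Function('V')(Z), -1)) = Mul(Mul(17, Pow(-17, -1)), Pow(Add(-40, 213), -1)) = Mul(Mul(17, Rational(-1, 17)), Pow(173, -1)) = Mul(-1, Rational(1, 173)) = Rational(-1, 173)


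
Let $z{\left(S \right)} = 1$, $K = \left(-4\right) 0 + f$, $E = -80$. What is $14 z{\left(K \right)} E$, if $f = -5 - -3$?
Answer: $-1120$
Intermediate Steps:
$f = -2$ ($f = -5 + 3 = -2$)
$K = -2$ ($K = \left(-4\right) 0 - 2 = 0 - 2 = -2$)
$14 z{\left(K \right)} E = 14 \cdot 1 \left(-80\right) = 14 \left(-80\right) = -1120$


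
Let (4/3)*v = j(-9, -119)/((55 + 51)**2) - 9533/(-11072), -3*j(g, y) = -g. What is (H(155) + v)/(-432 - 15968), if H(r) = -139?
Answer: 17211984209/2040241868800 ≈ 0.0084362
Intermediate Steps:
j(g, y) = g/3 (j(g, y) = -(-1)*g/3 = g/3)
v = 80309679/124404992 (v = 3*(((1/3)*(-9))/((55 + 51)**2) - 9533/(-11072))/4 = 3*(-3/(106**2) - 9533*(-1/11072))/4 = 3*(-3/11236 + 9533/11072)/4 = (3/4)*(26769893/31101248) = 80309679/124404992 ≈ 0.64555)
(H(155) + v)/(-432 - 15968) = (-139 + 80309679/124404992)/(-432 - 15968) = -17211984209/124404992/(-16400) = -17211984209/124404992*(-1/16400) = 17211984209/2040241868800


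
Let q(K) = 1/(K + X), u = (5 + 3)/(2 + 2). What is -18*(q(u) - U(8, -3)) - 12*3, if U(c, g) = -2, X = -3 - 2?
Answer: -66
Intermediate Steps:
u = 2 (u = 8/4 = 8*(¼) = 2)
X = -5
q(K) = 1/(-5 + K) (q(K) = 1/(K - 5) = 1/(-5 + K))
-18*(q(u) - U(8, -3)) - 12*3 = -18*(1/(-5 + 2) - 1*(-2)) - 12*3 = -18*(1/(-3) + 2) - 36 = -18*(-⅓ + 2) - 36 = -18*5/3 - 36 = -30 - 36 = -66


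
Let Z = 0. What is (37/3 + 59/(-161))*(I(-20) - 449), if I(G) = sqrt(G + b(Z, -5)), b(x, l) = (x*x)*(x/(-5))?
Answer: -2595220/483 + 11560*I*sqrt(5)/483 ≈ -5373.1 + 53.517*I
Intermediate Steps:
b(x, l) = -x**3/5 (b(x, l) = x**2*(x*(-1/5)) = x**2*(-x/5) = -x**3/5)
I(G) = sqrt(G) (I(G) = sqrt(G - 1/5*0**3) = sqrt(G - 1/5*0) = sqrt(G + 0) = sqrt(G))
(37/3 + 59/(-161))*(I(-20) - 449) = (37/3 + 59/(-161))*(sqrt(-20) - 449) = (37*(1/3) + 59*(-1/161))*(2*I*sqrt(5) - 449) = (37/3 - 59/161)*(-449 + 2*I*sqrt(5)) = 5780*(-449 + 2*I*sqrt(5))/483 = -2595220/483 + 11560*I*sqrt(5)/483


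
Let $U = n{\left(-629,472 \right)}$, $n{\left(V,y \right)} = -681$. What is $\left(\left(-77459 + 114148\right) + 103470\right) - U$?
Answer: $140840$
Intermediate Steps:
$U = -681$
$\left(\left(-77459 + 114148\right) + 103470\right) - U = \left(\left(-77459 + 114148\right) + 103470\right) - -681 = \left(36689 + 103470\right) + 681 = 140159 + 681 = 140840$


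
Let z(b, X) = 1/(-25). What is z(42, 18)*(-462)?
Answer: 462/25 ≈ 18.480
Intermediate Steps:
z(b, X) = -1/25
z(42, 18)*(-462) = -1/25*(-462) = 462/25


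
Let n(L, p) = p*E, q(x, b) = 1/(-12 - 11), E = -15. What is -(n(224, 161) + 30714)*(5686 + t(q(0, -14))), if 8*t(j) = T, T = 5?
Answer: -1287406407/8 ≈ -1.6093e+8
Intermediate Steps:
q(x, b) = -1/23 (q(x, b) = 1/(-23) = -1/23)
n(L, p) = -15*p (n(L, p) = p*(-15) = -15*p)
t(j) = 5/8 (t(j) = (⅛)*5 = 5/8)
-(n(224, 161) + 30714)*(5686 + t(q(0, -14))) = -(-15*161 + 30714)*(5686 + 5/8) = -(-2415 + 30714)*45493/8 = -28299*45493/8 = -1*1287406407/8 = -1287406407/8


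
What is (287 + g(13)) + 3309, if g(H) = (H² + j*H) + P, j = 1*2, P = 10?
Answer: 3801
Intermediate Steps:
j = 2
g(H) = 10 + H² + 2*H (g(H) = (H² + 2*H) + 10 = 10 + H² + 2*H)
(287 + g(13)) + 3309 = (287 + (10 + 13² + 2*13)) + 3309 = (287 + (10 + 169 + 26)) + 3309 = (287 + 205) + 3309 = 492 + 3309 = 3801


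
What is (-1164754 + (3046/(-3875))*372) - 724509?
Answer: -236194427/125 ≈ -1.8896e+6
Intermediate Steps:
(-1164754 + (3046/(-3875))*372) - 724509 = (-1164754 + (3046*(-1/3875))*372) - 724509 = (-1164754 - 3046/3875*372) - 724509 = (-1164754 - 36552/125) - 724509 = -145630802/125 - 724509 = -236194427/125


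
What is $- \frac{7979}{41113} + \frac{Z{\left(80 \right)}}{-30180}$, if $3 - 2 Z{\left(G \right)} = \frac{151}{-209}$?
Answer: $- \frac{50344492937}{259325181060} \approx -0.19414$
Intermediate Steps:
$Z{\left(G \right)} = \frac{389}{209}$ ($Z{\left(G \right)} = \frac{3}{2} - \frac{151 \frac{1}{-209}}{2} = \frac{3}{2} - \frac{151 \left(- \frac{1}{209}\right)}{2} = \frac{3}{2} - - \frac{151}{418} = \frac{3}{2} + \frac{151}{418} = \frac{389}{209}$)
$- \frac{7979}{41113} + \frac{Z{\left(80 \right)}}{-30180} = - \frac{7979}{41113} + \frac{389}{209 \left(-30180\right)} = \left(-7979\right) \frac{1}{41113} + \frac{389}{209} \left(- \frac{1}{30180}\right) = - \frac{7979}{41113} - \frac{389}{6307620} = - \frac{50344492937}{259325181060}$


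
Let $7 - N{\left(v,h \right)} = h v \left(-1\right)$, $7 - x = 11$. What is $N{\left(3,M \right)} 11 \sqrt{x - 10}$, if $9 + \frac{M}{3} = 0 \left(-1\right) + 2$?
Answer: $- 616 i \sqrt{14} \approx - 2304.9 i$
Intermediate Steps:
$x = -4$ ($x = 7 - 11 = -4$)
$M = -21$ ($M = -27 + 3 \left(0 \left(-1\right) + 2\right) = -27 + 3 \left(0 + 2\right) = -27 + 3 \cdot 2 = -27 + 6 = -21$)
$N{\left(v,h \right)} = 7 + h v$ ($N{\left(v,h \right)} = 7 - h v \left(-1\right) = 7 - - h v = 7 + h v$)
$N{\left(3,M \right)} 11 \sqrt{x - 10} = \left(7 - 63\right) 11 \sqrt{-4 - 10} = \left(7 - 63\right) 11 \sqrt{-14} = \left(-56\right) 11 i \sqrt{14} = - 616 i \sqrt{14}$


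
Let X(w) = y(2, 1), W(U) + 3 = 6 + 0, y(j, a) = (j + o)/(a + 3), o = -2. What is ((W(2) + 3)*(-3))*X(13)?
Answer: 0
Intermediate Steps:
y(j, a) = (-2 + j)/(3 + a) (y(j, a) = (j - 2)/(a + 3) = (-2 + j)/(3 + a))
W(U) = 3 (W(U) = -3 + (6 + 0) = -3 + 6 = 3)
X(w) = 0 (X(w) = (-2 + 2)/(3 + 1) = 0/4 = (¼)*0 = 0)
((W(2) + 3)*(-3))*X(13) = ((3 + 3)*(-3))*0 = (6*(-3))*0 = -18*0 = 0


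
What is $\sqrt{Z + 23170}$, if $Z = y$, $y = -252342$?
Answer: $2 i \sqrt{57293} \approx 478.72 i$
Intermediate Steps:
$Z = -252342$
$\sqrt{Z + 23170} = \sqrt{-252342 + 23170} = \sqrt{-229172} = 2 i \sqrt{57293}$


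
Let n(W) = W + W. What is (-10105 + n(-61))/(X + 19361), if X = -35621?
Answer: 3409/5420 ≈ 0.62897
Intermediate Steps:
n(W) = 2*W
(-10105 + n(-61))/(X + 19361) = (-10105 + 2*(-61))/(-35621 + 19361) = (-10105 - 122)/(-16260) = -10227*(-1/16260) = 3409/5420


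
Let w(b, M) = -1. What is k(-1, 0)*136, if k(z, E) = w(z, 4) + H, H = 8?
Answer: 952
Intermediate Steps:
k(z, E) = 7 (k(z, E) = -1 + 8 = 7)
k(-1, 0)*136 = 7*136 = 952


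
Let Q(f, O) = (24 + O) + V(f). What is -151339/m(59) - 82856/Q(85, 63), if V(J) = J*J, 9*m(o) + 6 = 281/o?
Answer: 73449206165/66722 ≈ 1.1008e+6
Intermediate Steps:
m(o) = -2/3 + 281/(9*o) (m(o) = -2/3 + (281/o)/9 = -2/3 + 281/(9*o))
V(J) = J**2
Q(f, O) = 24 + O + f**2 (Q(f, O) = (24 + O) + f**2 = 24 + O + f**2)
-151339/m(59) - 82856/Q(85, 63) = -151339*531/(281 - 6*59) - 82856/(24 + 63 + 85**2) = -151339*531/(281 - 354) - 82856/(24 + 63 + 7225) = -151339/((1/9)*(1/59)*(-73)) - 82856/7312 = -151339/(-73/531) - 82856*1/7312 = -151339*(-531/73) - 10357/914 = 80361009/73 - 10357/914 = 73449206165/66722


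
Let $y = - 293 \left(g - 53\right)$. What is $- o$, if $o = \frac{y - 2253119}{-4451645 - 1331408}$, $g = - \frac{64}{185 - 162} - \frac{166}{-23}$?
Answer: $- \frac{51494456}{133010219} \approx -0.38715$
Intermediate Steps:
$g = \frac{102}{23}$ ($g = - \frac{64}{23} - - \frac{166}{23} = \left(-64\right) \frac{1}{23} + \frac{166}{23} = - \frac{64}{23} + \frac{166}{23} = \frac{102}{23} \approx 4.4348$)
$y = \frac{327281}{23}$ ($y = - 293 \left(\frac{102}{23} - 53\right) = \left(-293\right) \left(- \frac{1117}{23}\right) = \frac{327281}{23} \approx 14230.0$)
$o = \frac{51494456}{133010219}$ ($o = \frac{\frac{327281}{23} - 2253119}{-4451645 - 1331408} = - \frac{51494456}{23 \left(-5783053\right)} = \left(- \frac{51494456}{23}\right) \left(- \frac{1}{5783053}\right) = \frac{51494456}{133010219} \approx 0.38715$)
$- o = \left(-1\right) \frac{51494456}{133010219} = - \frac{51494456}{133010219}$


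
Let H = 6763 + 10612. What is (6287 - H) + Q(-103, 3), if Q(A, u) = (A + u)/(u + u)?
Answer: -33314/3 ≈ -11105.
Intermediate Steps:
H = 17375
Q(A, u) = (A + u)/(2*u) (Q(A, u) = (A + u)/((2*u)) = (A + u)*(1/(2*u)) = (A + u)/(2*u))
(6287 - H) + Q(-103, 3) = (6287 - 1*17375) + (½)*(-103 + 3)/3 = (6287 - 17375) + (½)*(⅓)*(-100) = -11088 - 50/3 = -33314/3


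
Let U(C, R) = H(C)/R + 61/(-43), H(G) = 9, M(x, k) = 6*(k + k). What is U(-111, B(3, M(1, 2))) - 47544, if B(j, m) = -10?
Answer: -20444917/430 ≈ -47546.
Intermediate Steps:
M(x, k) = 12*k (M(x, k) = 6*(2*k) = 12*k)
U(C, R) = -61/43 + 9/R (U(C, R) = 9/R + 61/(-43) = 9/R + 61*(-1/43) = 9/R - 61/43 = -61/43 + 9/R)
U(-111, B(3, M(1, 2))) - 47544 = (-61/43 + 9/(-10)) - 47544 = (-61/43 + 9*(-1/10)) - 47544 = (-61/43 - 9/10) - 47544 = -997/430 - 47544 = -20444917/430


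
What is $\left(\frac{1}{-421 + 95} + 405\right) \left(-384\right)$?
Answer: $- \frac{25349568}{163} \approx -1.5552 \cdot 10^{5}$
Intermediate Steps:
$\left(\frac{1}{-421 + 95} + 405\right) \left(-384\right) = \left(\frac{1}{-326} + 405\right) \left(-384\right) = \left(- \frac{1}{326} + 405\right) \left(-384\right) = \frac{132029}{326} \left(-384\right) = - \frac{25349568}{163}$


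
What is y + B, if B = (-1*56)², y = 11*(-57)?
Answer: 2509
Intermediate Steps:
y = -627
B = 3136 (B = (-56)² = 3136)
y + B = -627 + 3136 = 2509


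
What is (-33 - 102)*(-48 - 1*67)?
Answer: 15525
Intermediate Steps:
(-33 - 102)*(-48 - 1*67) = -135*(-48 - 67) = -135*(-115) = 15525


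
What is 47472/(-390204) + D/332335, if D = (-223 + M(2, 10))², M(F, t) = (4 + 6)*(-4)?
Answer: 934451113/10806537195 ≈ 0.086471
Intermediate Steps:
M(F, t) = -40 (M(F, t) = 10*(-4) = -40)
D = 69169 (D = (-223 - 40)² = (-263)² = 69169)
47472/(-390204) + D/332335 = 47472/(-390204) + 69169/332335 = 47472*(-1/390204) + 69169*(1/332335) = -3956/32517 + 69169/332335 = 934451113/10806537195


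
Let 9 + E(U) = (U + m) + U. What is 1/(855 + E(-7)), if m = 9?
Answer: 1/841 ≈ 0.0011891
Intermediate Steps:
E(U) = 2*U (E(U) = -9 + ((U + 9) + U) = -9 + ((9 + U) + U) = -9 + (9 + 2*U) = 2*U)
1/(855 + E(-7)) = 1/(855 + 2*(-7)) = 1/(855 - 14) = 1/841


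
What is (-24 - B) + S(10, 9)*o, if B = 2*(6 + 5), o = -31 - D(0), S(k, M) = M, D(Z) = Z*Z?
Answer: -325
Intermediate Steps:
D(Z) = Z²
o = -31 (o = -31 - 1*0² = -31 - 1*0 = -31 + 0 = -31)
B = 22 (B = 2*11 = 22)
(-24 - B) + S(10, 9)*o = (-24 - 1*22) + 9*(-31) = (-24 - 22) - 279 = -46 - 279 = -325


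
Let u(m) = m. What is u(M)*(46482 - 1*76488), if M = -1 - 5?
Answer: 180036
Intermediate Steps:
M = -6
u(M)*(46482 - 1*76488) = -6*(46482 - 1*76488) = -6*(46482 - 76488) = -6*(-30006) = 180036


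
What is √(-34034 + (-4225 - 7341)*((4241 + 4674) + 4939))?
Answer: I*√160269398 ≈ 12660.0*I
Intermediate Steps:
√(-34034 + (-4225 - 7341)*((4241 + 4674) + 4939)) = √(-34034 - 11566*(8915 + 4939)) = √(-34034 - 11566*13854) = √(-34034 - 160235364) = √(-160269398) = I*√160269398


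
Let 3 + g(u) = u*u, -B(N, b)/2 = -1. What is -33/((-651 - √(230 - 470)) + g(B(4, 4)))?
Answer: 2145/42274 - 33*I*√15/105685 ≈ 0.05074 - 0.0012093*I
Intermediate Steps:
B(N, b) = 2 (B(N, b) = -2*(-1) = 2)
g(u) = -3 + u² (g(u) = -3 + u*u = -3 + u²)
-33/((-651 - √(230 - 470)) + g(B(4, 4))) = -33/((-651 - √(230 - 470)) + (-3 + 2²)) = -33/((-651 - √(-240)) + (-3 + 4)) = -33/((-651 - 4*I*√15) + 1) = -33/(-650 - 4*I*√15)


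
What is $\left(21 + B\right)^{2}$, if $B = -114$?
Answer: $8649$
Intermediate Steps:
$\left(21 + B\right)^{2} = \left(21 - 114\right)^{2} = \left(-93\right)^{2} = 8649$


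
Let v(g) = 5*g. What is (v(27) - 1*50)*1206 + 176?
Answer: 102686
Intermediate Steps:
(v(27) - 1*50)*1206 + 176 = (5*27 - 1*50)*1206 + 176 = (135 - 50)*1206 + 176 = 85*1206 + 176 = 102510 + 176 = 102686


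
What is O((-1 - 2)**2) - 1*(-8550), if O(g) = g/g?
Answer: 8551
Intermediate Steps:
O(g) = 1
O((-1 - 2)**2) - 1*(-8550) = 1 - 1*(-8550) = 1 + 8550 = 8551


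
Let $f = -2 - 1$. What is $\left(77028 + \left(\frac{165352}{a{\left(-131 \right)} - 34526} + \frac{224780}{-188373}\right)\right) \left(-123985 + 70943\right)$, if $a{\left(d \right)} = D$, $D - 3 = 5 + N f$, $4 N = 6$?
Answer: $- \frac{5903956619041055344}{1445134865} \approx -4.0854 \cdot 10^{9}$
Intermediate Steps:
$N = \frac{3}{2}$ ($N = \frac{1}{4} \cdot 6 = \frac{3}{2} \approx 1.5$)
$f = -3$ ($f = -2 - 1 = -3$)
$D = \frac{7}{2}$ ($D = 3 + \left(5 + \frac{3}{2} \left(-3\right)\right) = 3 + \left(5 - \frac{9}{2}\right) = 3 + \frac{1}{2} = \frac{7}{2} \approx 3.5$)
$a{\left(d \right)} = \frac{7}{2}$
$\left(77028 + \left(\frac{165352}{a{\left(-131 \right)} - 34526} + \frac{224780}{-188373}\right)\right) \left(-123985 + 70943\right) = \left(77028 + \left(\frac{165352}{\frac{7}{2} - 34526} + \frac{224780}{-188373}\right)\right) \left(-123985 + 70943\right) = \left(77028 + \left(\frac{165352}{- \frac{69045}{2}} + 224780 \left(- \frac{1}{188373}\right)\right)\right) \left(-53042\right) = \left(77028 + \left(165352 \left(- \frac{2}{69045}\right) - \frac{224780}{188373}\right)\right) \left(-53042\right) = \left(77028 - \frac{8646182188}{1445134865}\right) \left(-53042\right) = \frac{111307202199032}{1445134865} \left(-53042\right) = - \frac{5903956619041055344}{1445134865}$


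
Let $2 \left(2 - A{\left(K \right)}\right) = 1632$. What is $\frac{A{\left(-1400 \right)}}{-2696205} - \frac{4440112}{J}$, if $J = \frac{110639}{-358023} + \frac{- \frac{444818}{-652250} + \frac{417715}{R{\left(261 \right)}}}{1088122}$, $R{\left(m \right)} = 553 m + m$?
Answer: $\frac{73307509073457306076650008823261746}{5102079719500783737622576995} \approx 1.4368 \cdot 10^{7}$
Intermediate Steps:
$A{\left(K \right)} = -814$ ($A{\left(K \right)} = 2 - 816 = -814$)
$R{\left(m \right)} = 554 m$
$J = - \frac{1892318914734148085039}{6123526870470240136500}$ ($J = \frac{110639}{-358023} + \frac{- \frac{444818}{-652250} + \frac{417715}{554 \cdot 261}}{1088122} = 110639 \left(- \frac{1}{358023}\right) + \left(\left(-444818\right) \left(- \frac{1}{652250}\right) + \frac{417715}{144594}\right) \frac{1}{1088122} = - \frac{110639}{358023} + \left(\frac{222409}{326125} + 417715 \cdot \frac{1}{144594}\right) \frac{1}{1088122} = - \frac{110639}{358023} + \left(\frac{222409}{326125} + \frac{417715}{144594}\right) \frac{1}{1088122} = - \frac{110639}{358023} + \frac{168386311321}{47155718250} \cdot \frac{1}{1088122} = - \frac{110639}{358023} + \frac{168386311321}{51311174453626500} = - \frac{1892318914734148085039}{6123526870470240136500} \approx -0.30902$)
$\frac{A{\left(-1400 \right)}}{-2696205} - \frac{4440112}{J} = - \frac{814}{-2696205} - \frac{4440112}{- \frac{1892318914734148085039}{6123526870470240136500}} = \left(-814\right) \left(- \frac{1}{2696205}\right) - - \frac{27189145139897358872955288000}{1892318914734148085039} = \frac{814}{2696205} + \frac{27189145139897358872955288000}{1892318914734148085039} = \frac{73307509073457306076650008823261746}{5102079719500783737622576995}$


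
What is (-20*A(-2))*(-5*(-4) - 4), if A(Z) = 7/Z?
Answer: 1120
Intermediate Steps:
(-20*A(-2))*(-5*(-4) - 4) = (-140/(-2))*(-5*(-4) - 4) = (-140*(-1)/2)*(20 - 4) = -20*(-7/2)*16 = 70*16 = 1120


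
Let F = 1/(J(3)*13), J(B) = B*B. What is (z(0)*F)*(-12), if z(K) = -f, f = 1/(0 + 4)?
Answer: 1/39 ≈ 0.025641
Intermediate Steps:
J(B) = B**2
f = 1/4 ≈ 0.25000
F = 1/117 (F = 1/(3**2*13) = 1/(9*13) = 1/117 ≈ 0.0085470)
z(K) = -1/4 (z(K) = -1*1/4 = -1/4)
(z(0)*F)*(-12) = -1/4*1/117*(-12) = -1/468*(-12) = 1/39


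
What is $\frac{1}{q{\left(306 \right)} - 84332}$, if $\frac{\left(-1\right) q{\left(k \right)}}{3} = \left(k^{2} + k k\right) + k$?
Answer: $- \frac{1}{647066} \approx -1.5454 \cdot 10^{-6}$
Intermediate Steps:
$q{\left(k \right)} = - 6 k^{2} - 3 k$ ($q{\left(k \right)} = - 3 \left(\left(k^{2} + k k\right) + k\right) = - 3 \left(\left(k^{2} + k^{2}\right) + k\right) = - 3 \left(2 k^{2} + k\right) = - 3 \left(k + 2 k^{2}\right) = - 6 k^{2} - 3 k$)
$\frac{1}{q{\left(306 \right)} - 84332} = \frac{1}{\left(-3\right) 306 \left(1 + 2 \cdot 306\right) - 84332} = \frac{1}{\left(-3\right) 306 \left(1 + 612\right) - 84332} = \frac{1}{\left(-3\right) 306 \cdot 613 - 84332} = \frac{1}{-562734 - 84332} = \frac{1}{-647066} = - \frac{1}{647066}$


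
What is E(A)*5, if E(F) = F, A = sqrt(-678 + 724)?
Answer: 5*sqrt(46) ≈ 33.912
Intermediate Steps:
A = sqrt(46) ≈ 6.7823
E(A)*5 = sqrt(46)*5 = 5*sqrt(46)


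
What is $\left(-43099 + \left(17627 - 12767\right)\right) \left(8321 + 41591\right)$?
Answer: $-1908584968$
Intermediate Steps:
$\left(-43099 + \left(17627 - 12767\right)\right) \left(8321 + 41591\right) = \left(-43099 + \left(17627 - 12767\right)\right) 49912 = \left(-43099 + 4860\right) 49912 = \left(-38239\right) 49912 = -1908584968$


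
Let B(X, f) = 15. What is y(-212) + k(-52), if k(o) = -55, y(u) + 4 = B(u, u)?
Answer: -44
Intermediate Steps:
y(u) = 11 (y(u) = -4 + 15 = 11)
y(-212) + k(-52) = 11 - 55 = -44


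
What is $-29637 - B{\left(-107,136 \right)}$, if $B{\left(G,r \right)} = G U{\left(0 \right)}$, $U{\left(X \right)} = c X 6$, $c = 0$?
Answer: $-29637$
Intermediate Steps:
$U{\left(X \right)} = 0$ ($U{\left(X \right)} = 0 X 6 = 0 \cdot 6 = 0$)
$B{\left(G,r \right)} = 0$ ($B{\left(G,r \right)} = G 0 = 0$)
$-29637 - B{\left(-107,136 \right)} = -29637 - 0 = -29637 + 0 = -29637$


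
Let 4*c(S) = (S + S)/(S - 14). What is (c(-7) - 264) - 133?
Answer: -2381/6 ≈ -396.83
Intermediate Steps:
c(S) = S/(2*(-14 + S)) (c(S) = ((S + S)/(S - 14))/4 = ((2*S)/(-14 + S))/4 = (2*S/(-14 + S))/4 = S/(2*(-14 + S)))
(c(-7) - 264) - 133 = ((½)*(-7)/(-14 - 7) - 264) - 133 = ((½)*(-7)/(-21) - 264) - 133 = ((½)*(-7)*(-1/21) - 264) - 133 = (⅙ - 264) - 133 = -1583/6 - 133 = -2381/6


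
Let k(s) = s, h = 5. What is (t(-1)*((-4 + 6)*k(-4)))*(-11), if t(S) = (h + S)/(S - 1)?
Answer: -176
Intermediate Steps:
t(S) = (5 + S)/(-1 + S) (t(S) = (5 + S)/(S - 1) = (5 + S)/(-1 + S))
(t(-1)*((-4 + 6)*k(-4)))*(-11) = (((5 - 1)/(-1 - 1))*((-4 + 6)*(-4)))*(-11) = ((4/(-2))*(2*(-4)))*(-11) = (-1/2*4*(-8))*(-11) = -2*(-8)*(-11) = 16*(-11) = -176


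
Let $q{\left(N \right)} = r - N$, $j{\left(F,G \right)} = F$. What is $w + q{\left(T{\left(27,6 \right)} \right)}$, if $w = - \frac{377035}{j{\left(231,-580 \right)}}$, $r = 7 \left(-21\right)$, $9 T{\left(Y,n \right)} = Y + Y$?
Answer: $- \frac{412378}{231} \approx -1785.2$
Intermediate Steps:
$T{\left(Y,n \right)} = \frac{2 Y}{9}$ ($T{\left(Y,n \right)} = \frac{Y + Y}{9} = \frac{2 Y}{9}$)
$r = -147$
$q{\left(N \right)} = -147 - N$
$w = - \frac{377035}{231} \approx -1632.2$
$w + q{\left(T{\left(27,6 \right)} \right)} = - \frac{377035}{231} - \left(147 + \frac{2}{9} \cdot 27\right) = - \frac{377035}{231} - 153 = - \frac{412378}{231}$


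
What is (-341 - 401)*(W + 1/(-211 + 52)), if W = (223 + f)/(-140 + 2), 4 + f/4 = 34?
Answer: 42525/23 ≈ 1848.9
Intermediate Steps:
f = 120 (f = -16 + 4*34 = -16 + 136 = 120)
W = -343/138 (W = (223 + 120)/(-140 + 2) = 343/(-138) = 343*(-1/138) = -343/138 ≈ -2.4855)
(-341 - 401)*(W + 1/(-211 + 52)) = (-341 - 401)*(-343/138 + 1/(-211 + 52)) = -742*(-343/138 + 1/(-159)) = -742*(-343/138 - 1/159) = -742*(-6075/2438) = 42525/23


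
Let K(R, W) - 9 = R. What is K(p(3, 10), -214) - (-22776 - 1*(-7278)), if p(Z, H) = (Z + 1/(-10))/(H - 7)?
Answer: 465239/30 ≈ 15508.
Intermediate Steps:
p(Z, H) = (-1/10 + Z)/(-7 + H) (p(Z, H) = (Z - 1/10)/(-7 + H) = (-1/10 + Z)/(-7 + H))
K(R, W) = 9 + R
K(p(3, 10), -214) - (-22776 - 1*(-7278)) = (9 + (-1/10 + 3)/(-7 + 10)) - (-22776 - 1*(-7278)) = (9 + (29/10)/3) - (-22776 + 7278) = (9 + (1/3)*(29/10)) - 1*(-15498) = (9 + 29/30) + 15498 = 299/30 + 15498 = 465239/30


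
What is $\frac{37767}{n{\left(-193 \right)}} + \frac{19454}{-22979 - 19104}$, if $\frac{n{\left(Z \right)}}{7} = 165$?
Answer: $\frac{522293097}{16201955} \approx 32.236$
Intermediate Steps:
$n{\left(Z \right)} = 1155$ ($n{\left(Z \right)} = 7 \cdot 165 = 1155$)
$\frac{37767}{n{\left(-193 \right)}} + \frac{19454}{-22979 - 19104} = \frac{37767}{1155} + \frac{19454}{-22979 - 19104} = 37767 \cdot \frac{1}{1155} + \frac{19454}{-22979 - 19104} = \frac{12589}{385} + \frac{19454}{-42083} = \frac{12589}{385} + 19454 \left(- \frac{1}{42083}\right) = \frac{12589}{385} - \frac{19454}{42083} = \frac{522293097}{16201955}$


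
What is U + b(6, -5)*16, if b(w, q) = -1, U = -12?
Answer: -28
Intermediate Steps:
U + b(6, -5)*16 = -12 - 1*16 = -12 - 16 = -28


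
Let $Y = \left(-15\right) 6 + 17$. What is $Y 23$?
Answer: $-1679$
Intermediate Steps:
$Y = -73$ ($Y = -90 + 17 = -73$)
$Y 23 = \left(-73\right) 23 = -1679$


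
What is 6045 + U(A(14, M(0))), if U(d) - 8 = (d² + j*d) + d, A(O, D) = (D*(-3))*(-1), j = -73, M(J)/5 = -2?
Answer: 9113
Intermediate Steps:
M(J) = -10 (M(J) = 5*(-2) = -10)
A(O, D) = 3*D (A(O, D) = -3*D*(-1) = 3*D)
U(d) = 8 + d² - 72*d (U(d) = 8 + ((d² - 73*d) + d) = 8 + (d² - 72*d) = 8 + d² - 72*d)
6045 + U(A(14, M(0))) = 6045 + (8 + (3*(-10))² - 216*(-10)) = 6045 + (8 + (-30)² - 72*(-30)) = 6045 + (8 + 900 + 2160) = 6045 + 3068 = 9113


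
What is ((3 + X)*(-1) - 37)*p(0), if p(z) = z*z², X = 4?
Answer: 0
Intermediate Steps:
p(z) = z³
((3 + X)*(-1) - 37)*p(0) = ((3 + 4)*(-1) - 37)*0³ = (7*(-1) - 37)*0 = (-7 - 37)*0 = -44*0 = 0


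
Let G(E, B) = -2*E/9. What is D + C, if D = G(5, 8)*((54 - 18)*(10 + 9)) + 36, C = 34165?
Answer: 33441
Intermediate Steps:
G(E, B) = -2*E/9 (G(E, B) = -2*E*(⅑) = -2*E/9)
D = -724 (D = (-2/9*5)*((54 - 18)*(10 + 9)) + 36 = -40*19 + 36 = -10/9*684 + 36 = -760 + 36 = -724)
D + C = -724 + 34165 = 33441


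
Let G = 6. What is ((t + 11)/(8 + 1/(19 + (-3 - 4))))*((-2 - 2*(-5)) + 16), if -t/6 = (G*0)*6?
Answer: 3168/97 ≈ 32.660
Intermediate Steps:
t = 0 (t = -6*6*0*6 = -0*6 = -6*0 = 0)
((t + 11)/(8 + 1/(19 + (-3 - 4))))*((-2 - 2*(-5)) + 16) = ((0 + 11)/(8 + 1/(19 + (-3 - 4))))*((-2 - 2*(-5)) + 16) = (11/(8 + 1/(19 - 7)))*((-2 + 10) + 16) = (11/(8 + 1/12))*(8 + 16) = (11/(8 + 1/12))*24 = (11/(97/12))*24 = (11*(12/97))*24 = (132/97)*24 = 3168/97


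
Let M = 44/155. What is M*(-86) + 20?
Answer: -684/155 ≈ -4.4129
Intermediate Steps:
M = 44/155 (M = 44*(1/155) = 44/155 ≈ 0.28387)
M*(-86) + 20 = (44/155)*(-86) + 20 = -3784/155 + 20 = -684/155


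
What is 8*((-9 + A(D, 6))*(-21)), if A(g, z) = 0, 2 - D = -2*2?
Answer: 1512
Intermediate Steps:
D = 6 (D = 2 - (-2)*2 = 2 - 1*(-4) = 2 + 4 = 6)
8*((-9 + A(D, 6))*(-21)) = 8*((-9 + 0)*(-21)) = 8*(-9*(-21)) = 8*189 = 1512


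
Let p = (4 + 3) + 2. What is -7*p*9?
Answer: -567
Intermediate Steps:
p = 9 (p = 7 + 2 = 9)
-7*p*9 = -7*9*9 = -63*9 = -567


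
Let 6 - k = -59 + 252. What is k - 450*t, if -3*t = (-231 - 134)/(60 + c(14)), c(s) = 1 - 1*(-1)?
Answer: -33172/31 ≈ -1070.1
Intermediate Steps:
c(s) = 2 (c(s) = 1 + 1 = 2)
t = 365/186 (t = -(-231 - 134)/(3*(60 + 2)) = -(-365)/(3*62) = -⅓*(-365/62) = 365/186 ≈ 1.9624)
k = -187 (k = 6 - (-59 + 252) = 6 - 1*193 = 6 - 193 = -187)
k - 450*t = -187 - 450*365/186 = -187 - 27375/31 = -33172/31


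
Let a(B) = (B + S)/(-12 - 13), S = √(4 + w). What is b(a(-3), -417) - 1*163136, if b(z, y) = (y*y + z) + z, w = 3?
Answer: 268831/25 - 2*√7/25 ≈ 10753.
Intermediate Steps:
S = √7 (S = √(4 + 3) = √7 ≈ 2.6458)
a(B) = -B/25 - √7/25 (a(B) = (B + √7)/(-12 - 13) = (B + √7)/(-25) = (B + √7)*(-1/25) = -B/25 - √7/25)
b(z, y) = y² + 2*z (b(z, y) = (y² + z) + z = (z + y²) + z = y² + 2*z)
b(a(-3), -417) - 1*163136 = ((-417)² + 2*(-1/25*(-3) - √7/25)) - 1*163136 = (173889 + 2*(3/25 - √7/25)) - 163136 = (173889 + (6/25 - 2*√7/25)) - 163136 = (4347231/25 - 2*√7/25) - 163136 = 268831/25 - 2*√7/25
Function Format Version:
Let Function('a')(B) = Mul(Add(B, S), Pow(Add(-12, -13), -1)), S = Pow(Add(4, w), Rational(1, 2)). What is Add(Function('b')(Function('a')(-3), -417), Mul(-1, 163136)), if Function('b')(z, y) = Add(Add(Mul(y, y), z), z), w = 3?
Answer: Add(Rational(268831, 25), Mul(Rational(-2, 25), Pow(7, Rational(1, 2)))) ≈ 10753.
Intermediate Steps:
S = Pow(7, Rational(1, 2)) (S = Pow(Add(4, 3), Rational(1, 2)) = Pow(7, Rational(1, 2)) ≈ 2.6458)
Function('a')(B) = Add(Mul(Rational(-1, 25), B), Mul(Rational(-1, 25), Pow(7, Rational(1, 2)))) (Function('a')(B) = Mul(Add(B, Pow(7, Rational(1, 2))), Pow(Add(-12, -13), -1)) = Mul(Add(B, Pow(7, Rational(1, 2))), Pow(-25, -1)) = Mul(Add(B, Pow(7, Rational(1, 2))), Rational(-1, 25)) = Add(Mul(Rational(-1, 25), B), Mul(Rational(-1, 25), Pow(7, Rational(1, 2)))))
Function('b')(z, y) = Add(Pow(y, 2), Mul(2, z)) (Function('b')(z, y) = Add(Add(Pow(y, 2), z), z) = Add(Add(z, Pow(y, 2)), z) = Add(Pow(y, 2), Mul(2, z)))
Add(Function('b')(Function('a')(-3), -417), Mul(-1, 163136)) = Add(Add(Pow(-417, 2), Mul(2, Add(Mul(Rational(-1, 25), -3), Mul(Rational(-1, 25), Pow(7, Rational(1, 2)))))), Mul(-1, 163136)) = Add(Add(173889, Mul(2, Add(Rational(3, 25), Mul(Rational(-1, 25), Pow(7, Rational(1, 2)))))), -163136) = Add(Add(173889, Add(Rational(6, 25), Mul(Rational(-2, 25), Pow(7, Rational(1, 2))))), -163136) = Add(Add(Rational(4347231, 25), Mul(Rational(-2, 25), Pow(7, Rational(1, 2)))), -163136) = Add(Rational(268831, 25), Mul(Rational(-2, 25), Pow(7, Rational(1, 2))))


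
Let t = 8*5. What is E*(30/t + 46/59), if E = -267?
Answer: -96387/236 ≈ -408.42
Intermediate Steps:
t = 40
E*(30/t + 46/59) = -267*(30/40 + 46/59) = -267*(30*(1/40) + 46*(1/59)) = -267*(¾ + 46/59) = -267*361/236 = -96387/236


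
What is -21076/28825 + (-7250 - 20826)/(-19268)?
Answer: 100799583/138850025 ≈ 0.72596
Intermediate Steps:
-21076/28825 + (-7250 - 20826)/(-19268) = -21076*1/28825 - 28076*(-1/19268) = -21076/28825 + 7019/4817 = 100799583/138850025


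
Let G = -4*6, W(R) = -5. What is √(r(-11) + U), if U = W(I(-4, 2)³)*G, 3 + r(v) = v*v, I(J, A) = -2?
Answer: √238 ≈ 15.427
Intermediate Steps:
r(v) = -3 + v² (r(v) = -3 + v*v = -3 + v²)
G = -24
U = 120 (U = -5*(-24) = 120)
√(r(-11) + U) = √((-3 + (-11)²) + 120) = √((-3 + 121) + 120) = √(118 + 120) = √238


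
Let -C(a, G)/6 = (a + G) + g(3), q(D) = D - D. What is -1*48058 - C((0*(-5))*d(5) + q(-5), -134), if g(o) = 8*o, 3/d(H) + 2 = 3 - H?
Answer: -48718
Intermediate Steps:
q(D) = 0
d(H) = 3/(1 - H) (d(H) = 3/(-2 + (3 - H)) = 3/(1 - H))
C(a, G) = -144 - 6*G - 6*a (C(a, G) = -6*((a + G) + 8*3) = -6*((G + a) + 24) = -6*(24 + G + a) = -144 - 6*G - 6*a)
-1*48058 - C((0*(-5))*d(5) + q(-5), -134) = -1*48058 - (-144 - 6*(-134) - 6*((0*(-5))*(-3/(-1 + 5)) + 0)) = -48058 - (-144 + 804 - 6*(0*(-3/4) + 0)) = -48058 - (-144 + 804 - 6*(0 + 0)) = -48058 - (-144 + 804 - 6*0) = -48058 - (-144 + 804 + 0) = -48058 - 1*660 = -48058 - 660 = -48718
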